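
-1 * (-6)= 6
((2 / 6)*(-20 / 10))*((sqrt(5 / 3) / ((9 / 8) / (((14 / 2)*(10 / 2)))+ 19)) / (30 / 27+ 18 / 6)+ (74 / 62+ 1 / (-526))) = -6477 / 8153-560*sqrt(15) / 197173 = -0.81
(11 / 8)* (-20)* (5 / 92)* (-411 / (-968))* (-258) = 1325475 / 8096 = 163.72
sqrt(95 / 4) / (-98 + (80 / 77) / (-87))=-0.05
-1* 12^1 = -12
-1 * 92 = -92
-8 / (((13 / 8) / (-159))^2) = -12943872 / 169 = -76590.96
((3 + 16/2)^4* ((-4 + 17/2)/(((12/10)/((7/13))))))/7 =219615/52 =4223.37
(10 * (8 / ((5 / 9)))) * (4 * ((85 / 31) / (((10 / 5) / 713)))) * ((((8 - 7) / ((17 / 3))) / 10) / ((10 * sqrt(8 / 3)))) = 608.45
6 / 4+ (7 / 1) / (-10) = 4 / 5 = 0.80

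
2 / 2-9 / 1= -8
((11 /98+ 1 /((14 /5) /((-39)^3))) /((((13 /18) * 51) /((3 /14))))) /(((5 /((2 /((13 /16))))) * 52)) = -74741544 /64053535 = -1.17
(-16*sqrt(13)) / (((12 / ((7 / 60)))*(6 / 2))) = -7*sqrt(13) / 135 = -0.19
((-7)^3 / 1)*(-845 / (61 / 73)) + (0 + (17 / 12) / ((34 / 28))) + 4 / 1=126949621 / 366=346856.89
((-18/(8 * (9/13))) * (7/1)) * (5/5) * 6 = -273/2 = -136.50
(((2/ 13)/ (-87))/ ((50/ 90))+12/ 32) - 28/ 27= -270851/ 407160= -0.67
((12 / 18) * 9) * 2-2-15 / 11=95 / 11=8.64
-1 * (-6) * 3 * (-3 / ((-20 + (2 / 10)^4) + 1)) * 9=50625 / 1979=25.58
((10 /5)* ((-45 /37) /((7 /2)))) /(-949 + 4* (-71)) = 0.00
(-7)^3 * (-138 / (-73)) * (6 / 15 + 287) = -68018958 / 365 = -186353.31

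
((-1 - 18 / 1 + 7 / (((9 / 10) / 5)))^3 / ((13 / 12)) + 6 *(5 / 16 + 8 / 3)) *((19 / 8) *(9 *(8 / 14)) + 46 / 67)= 2226373261085 / 23705136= 93919.45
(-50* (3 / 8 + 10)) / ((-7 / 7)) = 2075 / 4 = 518.75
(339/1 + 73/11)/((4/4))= 3802/11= 345.64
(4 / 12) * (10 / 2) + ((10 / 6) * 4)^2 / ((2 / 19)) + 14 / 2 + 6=3932 / 9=436.89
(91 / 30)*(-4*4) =-728 / 15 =-48.53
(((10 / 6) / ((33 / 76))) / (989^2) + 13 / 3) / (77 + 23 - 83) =419614289 / 1646177643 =0.25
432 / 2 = 216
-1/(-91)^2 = -1/8281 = -0.00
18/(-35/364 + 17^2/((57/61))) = 53352/916423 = 0.06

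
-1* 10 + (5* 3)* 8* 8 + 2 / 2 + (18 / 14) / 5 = 33294 / 35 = 951.26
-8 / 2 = -4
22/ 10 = 11/ 5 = 2.20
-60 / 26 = -30 / 13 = -2.31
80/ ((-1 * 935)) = -16/ 187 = -0.09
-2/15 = -0.13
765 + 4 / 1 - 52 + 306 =1023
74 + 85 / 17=79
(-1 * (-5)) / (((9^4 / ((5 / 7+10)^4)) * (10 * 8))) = 390625 / 3111696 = 0.13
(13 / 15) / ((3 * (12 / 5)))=0.12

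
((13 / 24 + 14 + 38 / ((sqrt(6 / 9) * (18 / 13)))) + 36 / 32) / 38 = 47 / 114 + 13 * sqrt(6) / 36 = 1.30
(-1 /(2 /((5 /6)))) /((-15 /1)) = 1 /36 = 0.03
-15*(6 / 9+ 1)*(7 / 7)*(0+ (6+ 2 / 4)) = -325 / 2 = -162.50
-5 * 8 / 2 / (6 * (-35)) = 2 / 21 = 0.10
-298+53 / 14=-4119 / 14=-294.21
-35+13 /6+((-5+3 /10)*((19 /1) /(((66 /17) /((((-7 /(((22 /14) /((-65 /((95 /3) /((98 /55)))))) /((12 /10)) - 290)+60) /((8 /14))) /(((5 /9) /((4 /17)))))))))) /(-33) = -1543189442723 /845961245250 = -1.82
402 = 402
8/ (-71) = -8/ 71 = -0.11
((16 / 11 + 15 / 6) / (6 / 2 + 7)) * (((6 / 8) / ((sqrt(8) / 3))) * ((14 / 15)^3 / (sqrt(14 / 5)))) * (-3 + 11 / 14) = -6293 * sqrt(35) / 110000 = -0.34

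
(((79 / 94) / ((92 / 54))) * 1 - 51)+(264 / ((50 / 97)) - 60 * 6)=10988721 / 108100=101.65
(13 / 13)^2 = 1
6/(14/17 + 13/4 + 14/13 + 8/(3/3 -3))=1768/339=5.22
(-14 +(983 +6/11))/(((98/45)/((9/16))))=250.42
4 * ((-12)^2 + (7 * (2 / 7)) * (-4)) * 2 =1088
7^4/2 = 2401/2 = 1200.50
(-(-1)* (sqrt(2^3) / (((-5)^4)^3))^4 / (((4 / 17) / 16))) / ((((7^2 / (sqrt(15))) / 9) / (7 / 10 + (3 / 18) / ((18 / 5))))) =438464* sqrt(15) / 2611244553918368183076381683349609375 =0.00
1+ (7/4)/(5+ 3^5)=999/992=1.01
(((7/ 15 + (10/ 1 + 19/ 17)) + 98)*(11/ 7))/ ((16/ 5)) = 5489/ 102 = 53.81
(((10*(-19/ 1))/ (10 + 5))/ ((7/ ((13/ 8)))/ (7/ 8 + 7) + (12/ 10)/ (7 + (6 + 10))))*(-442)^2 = -16647943260/ 4031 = -4129978.48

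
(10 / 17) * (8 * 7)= 32.94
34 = 34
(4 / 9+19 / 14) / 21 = 227 / 2646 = 0.09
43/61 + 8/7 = 789/427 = 1.85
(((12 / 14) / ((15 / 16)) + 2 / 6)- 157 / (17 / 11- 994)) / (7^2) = 537154 / 18722655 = 0.03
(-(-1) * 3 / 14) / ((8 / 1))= 3 / 112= 0.03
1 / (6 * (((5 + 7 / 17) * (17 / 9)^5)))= 19683 / 15367864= 0.00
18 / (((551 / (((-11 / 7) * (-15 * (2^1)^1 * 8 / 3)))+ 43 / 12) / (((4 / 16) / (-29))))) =-11880 / 609899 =-0.02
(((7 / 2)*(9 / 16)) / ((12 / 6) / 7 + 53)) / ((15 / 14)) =1029 / 29840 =0.03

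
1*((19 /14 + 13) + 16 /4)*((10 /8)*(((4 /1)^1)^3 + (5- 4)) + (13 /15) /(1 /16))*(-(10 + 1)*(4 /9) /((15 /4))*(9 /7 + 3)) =-64534756 /6615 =-9755.82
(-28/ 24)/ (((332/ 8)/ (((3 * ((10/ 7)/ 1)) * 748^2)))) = -5595040/ 83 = -67410.12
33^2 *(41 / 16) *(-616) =-3437973 / 2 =-1718986.50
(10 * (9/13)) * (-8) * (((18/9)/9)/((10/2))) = -32/13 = -2.46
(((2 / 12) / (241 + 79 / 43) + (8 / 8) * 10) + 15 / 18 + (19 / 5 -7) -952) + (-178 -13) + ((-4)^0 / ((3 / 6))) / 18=-1135.25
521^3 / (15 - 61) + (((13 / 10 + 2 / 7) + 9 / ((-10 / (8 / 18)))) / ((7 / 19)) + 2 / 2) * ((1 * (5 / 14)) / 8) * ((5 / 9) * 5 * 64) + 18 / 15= -727601607841 / 236670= -3074329.69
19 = 19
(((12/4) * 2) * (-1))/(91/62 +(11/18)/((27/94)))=-1.67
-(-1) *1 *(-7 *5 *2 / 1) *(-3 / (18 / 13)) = 455 / 3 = 151.67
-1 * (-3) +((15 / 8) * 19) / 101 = 2709 / 808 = 3.35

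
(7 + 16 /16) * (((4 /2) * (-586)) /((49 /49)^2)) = -9376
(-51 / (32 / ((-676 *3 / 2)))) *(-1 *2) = -25857 / 8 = -3232.12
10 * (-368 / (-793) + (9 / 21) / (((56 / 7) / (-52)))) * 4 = -515500 / 5551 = -92.87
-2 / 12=-0.17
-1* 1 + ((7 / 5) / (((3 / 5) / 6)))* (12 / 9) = 53 / 3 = 17.67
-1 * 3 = -3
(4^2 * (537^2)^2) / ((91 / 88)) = 1286644018315.25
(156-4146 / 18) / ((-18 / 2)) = 223 / 27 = 8.26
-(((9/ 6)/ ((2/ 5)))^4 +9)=-52929/ 256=-206.75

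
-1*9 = -9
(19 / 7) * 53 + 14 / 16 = 8105 / 56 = 144.73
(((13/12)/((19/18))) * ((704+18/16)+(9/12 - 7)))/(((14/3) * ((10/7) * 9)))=11.95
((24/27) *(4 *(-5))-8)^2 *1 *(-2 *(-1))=107648/81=1328.99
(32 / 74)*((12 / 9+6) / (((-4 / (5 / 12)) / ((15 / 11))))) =-50 / 111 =-0.45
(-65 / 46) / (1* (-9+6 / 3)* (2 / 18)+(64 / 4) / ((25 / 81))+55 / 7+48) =-102375 / 7746308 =-0.01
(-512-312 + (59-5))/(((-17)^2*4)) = -385/578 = -0.67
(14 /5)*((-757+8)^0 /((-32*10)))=-0.01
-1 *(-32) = 32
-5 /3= -1.67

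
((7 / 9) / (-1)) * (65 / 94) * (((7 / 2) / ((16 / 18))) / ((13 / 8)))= -1.30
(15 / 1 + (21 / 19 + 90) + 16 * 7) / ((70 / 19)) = 296 / 5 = 59.20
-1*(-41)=41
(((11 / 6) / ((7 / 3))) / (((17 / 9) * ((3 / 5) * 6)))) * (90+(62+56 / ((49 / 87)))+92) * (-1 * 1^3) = -39.68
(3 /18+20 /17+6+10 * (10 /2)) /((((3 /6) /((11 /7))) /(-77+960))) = 56811337 /357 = 159135.40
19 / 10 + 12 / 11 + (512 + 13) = 58079 / 110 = 527.99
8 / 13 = 0.62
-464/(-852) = 116/213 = 0.54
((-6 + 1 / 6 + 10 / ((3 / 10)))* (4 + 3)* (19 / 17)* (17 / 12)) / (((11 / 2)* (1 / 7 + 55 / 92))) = 74.82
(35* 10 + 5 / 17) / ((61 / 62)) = 369210 / 1037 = 356.04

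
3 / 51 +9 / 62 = 215 / 1054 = 0.20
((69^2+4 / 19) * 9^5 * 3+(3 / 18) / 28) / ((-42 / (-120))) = 13461209211335 / 5586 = 2409811888.89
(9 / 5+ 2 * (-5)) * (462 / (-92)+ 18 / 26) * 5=106149 / 598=177.51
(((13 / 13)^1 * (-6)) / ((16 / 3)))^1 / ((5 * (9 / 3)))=-3 / 40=-0.08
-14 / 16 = -7 / 8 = -0.88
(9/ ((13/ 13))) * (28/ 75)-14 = -266/ 25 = -10.64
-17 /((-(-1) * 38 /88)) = -748 /19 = -39.37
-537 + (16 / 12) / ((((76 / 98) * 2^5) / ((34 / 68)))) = -979439 / 1824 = -536.97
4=4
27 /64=0.42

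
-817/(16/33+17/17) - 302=-41759/49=-852.22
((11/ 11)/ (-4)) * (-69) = 17.25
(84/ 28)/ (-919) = -3/ 919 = -0.00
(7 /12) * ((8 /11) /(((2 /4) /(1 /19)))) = 28 /627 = 0.04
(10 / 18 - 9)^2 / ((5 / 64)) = 369664 / 405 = 912.75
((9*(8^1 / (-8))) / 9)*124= -124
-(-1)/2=1/2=0.50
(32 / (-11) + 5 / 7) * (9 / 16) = -1521 / 1232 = -1.23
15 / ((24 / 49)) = 245 / 8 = 30.62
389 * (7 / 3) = 2723 / 3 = 907.67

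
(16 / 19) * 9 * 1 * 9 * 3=3888 / 19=204.63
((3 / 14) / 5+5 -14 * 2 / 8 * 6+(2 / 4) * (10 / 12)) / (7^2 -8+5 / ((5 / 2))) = -6527 / 18060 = -0.36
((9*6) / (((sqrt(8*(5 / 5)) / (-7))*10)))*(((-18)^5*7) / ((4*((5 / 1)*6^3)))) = 2893401*sqrt(2) / 100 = 40918.87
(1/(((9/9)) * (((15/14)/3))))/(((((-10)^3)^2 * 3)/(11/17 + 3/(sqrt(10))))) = 77/127500000 + 7 * sqrt(10)/25000000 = 0.00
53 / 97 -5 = -432 / 97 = -4.45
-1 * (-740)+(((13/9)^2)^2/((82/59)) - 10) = 394426559/538002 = 733.13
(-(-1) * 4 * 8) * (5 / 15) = 32 / 3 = 10.67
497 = 497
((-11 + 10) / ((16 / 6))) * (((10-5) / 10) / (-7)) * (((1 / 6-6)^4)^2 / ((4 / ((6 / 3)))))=321696484375 / 17915904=17955.92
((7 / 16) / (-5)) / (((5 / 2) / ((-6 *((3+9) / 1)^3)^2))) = -94058496 / 25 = -3762339.84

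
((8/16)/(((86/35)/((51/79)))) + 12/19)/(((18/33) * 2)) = 722227/1032688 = 0.70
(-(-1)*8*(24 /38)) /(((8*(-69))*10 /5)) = -2 /437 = -0.00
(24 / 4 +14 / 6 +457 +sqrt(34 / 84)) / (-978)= -698 / 1467-sqrt(714) / 41076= -0.48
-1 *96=-96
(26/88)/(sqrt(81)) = 13/396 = 0.03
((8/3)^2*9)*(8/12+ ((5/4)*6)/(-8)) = -52/3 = -17.33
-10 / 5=-2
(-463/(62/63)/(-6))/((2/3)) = 29169/248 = 117.62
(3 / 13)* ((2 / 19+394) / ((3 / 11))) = 6336 / 19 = 333.47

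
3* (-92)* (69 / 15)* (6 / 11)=-38088 / 55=-692.51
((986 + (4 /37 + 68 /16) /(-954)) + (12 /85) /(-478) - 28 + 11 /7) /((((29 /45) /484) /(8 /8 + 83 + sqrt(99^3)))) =13987390011908346 /231058747 + 692375805589463127 * sqrt(11) /3234822458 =770420711.98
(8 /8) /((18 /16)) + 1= 17 /9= 1.89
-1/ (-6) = 1/ 6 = 0.17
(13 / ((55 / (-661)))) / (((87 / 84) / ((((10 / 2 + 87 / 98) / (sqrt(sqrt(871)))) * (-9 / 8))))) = 3432573 * 871^(3 / 4) / 2992220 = 183.92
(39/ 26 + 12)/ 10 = 27/ 20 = 1.35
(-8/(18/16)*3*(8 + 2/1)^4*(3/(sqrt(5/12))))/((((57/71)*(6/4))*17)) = -36352000*sqrt(15)/2907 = -48431.61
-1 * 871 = -871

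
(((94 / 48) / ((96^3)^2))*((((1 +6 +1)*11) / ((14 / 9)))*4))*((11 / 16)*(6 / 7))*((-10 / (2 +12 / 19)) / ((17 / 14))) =-0.00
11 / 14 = 0.79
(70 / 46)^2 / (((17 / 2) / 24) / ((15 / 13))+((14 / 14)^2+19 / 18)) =14000 / 14283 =0.98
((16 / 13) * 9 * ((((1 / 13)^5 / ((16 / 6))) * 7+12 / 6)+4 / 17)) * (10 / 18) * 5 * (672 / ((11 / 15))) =63026.11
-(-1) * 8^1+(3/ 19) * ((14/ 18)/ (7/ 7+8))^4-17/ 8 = 12813593159/ 2181033864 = 5.88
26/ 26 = 1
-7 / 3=-2.33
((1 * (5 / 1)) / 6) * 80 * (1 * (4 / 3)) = 88.89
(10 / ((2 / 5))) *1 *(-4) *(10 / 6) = -500 / 3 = -166.67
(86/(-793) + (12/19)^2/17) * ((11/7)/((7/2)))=-9098980/238465409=-0.04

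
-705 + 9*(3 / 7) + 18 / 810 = -220853 / 315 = -701.12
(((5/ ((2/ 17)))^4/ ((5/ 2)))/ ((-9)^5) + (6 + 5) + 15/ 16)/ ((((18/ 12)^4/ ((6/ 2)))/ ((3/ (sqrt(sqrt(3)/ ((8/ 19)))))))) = -8.91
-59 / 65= -0.91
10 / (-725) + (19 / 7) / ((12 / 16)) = 10978 / 3045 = 3.61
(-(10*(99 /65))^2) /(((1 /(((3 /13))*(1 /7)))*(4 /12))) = -352836 /15379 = -22.94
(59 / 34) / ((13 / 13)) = 59 / 34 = 1.74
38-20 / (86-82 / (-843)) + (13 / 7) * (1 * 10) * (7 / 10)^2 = 1700829 / 36290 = 46.87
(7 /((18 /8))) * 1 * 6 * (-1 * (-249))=4648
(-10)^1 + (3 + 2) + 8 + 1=4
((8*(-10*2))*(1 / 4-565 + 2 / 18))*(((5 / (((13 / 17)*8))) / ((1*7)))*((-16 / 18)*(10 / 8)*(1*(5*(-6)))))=351606.63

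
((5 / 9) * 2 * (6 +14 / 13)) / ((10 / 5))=460 / 117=3.93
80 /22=40 /11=3.64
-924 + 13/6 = -5531/6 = -921.83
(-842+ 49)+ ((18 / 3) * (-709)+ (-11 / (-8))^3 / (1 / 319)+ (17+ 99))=-2100083 / 512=-4101.72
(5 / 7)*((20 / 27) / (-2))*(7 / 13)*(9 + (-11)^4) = -2086.89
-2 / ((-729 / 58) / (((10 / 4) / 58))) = 5 / 729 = 0.01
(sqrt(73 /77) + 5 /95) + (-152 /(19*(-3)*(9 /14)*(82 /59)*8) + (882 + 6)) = sqrt(5621) /77 + 18686258 /21033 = 889.40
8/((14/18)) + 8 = 128/7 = 18.29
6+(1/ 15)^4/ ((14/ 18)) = 236251/ 39375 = 6.00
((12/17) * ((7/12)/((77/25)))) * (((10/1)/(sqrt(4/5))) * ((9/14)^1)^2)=0.62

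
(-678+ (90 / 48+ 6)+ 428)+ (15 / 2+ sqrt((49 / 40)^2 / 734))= -234.58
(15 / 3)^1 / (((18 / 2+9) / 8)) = 20 / 9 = 2.22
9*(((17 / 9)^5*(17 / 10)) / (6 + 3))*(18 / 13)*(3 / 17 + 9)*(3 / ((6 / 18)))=5679428 / 1215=4674.43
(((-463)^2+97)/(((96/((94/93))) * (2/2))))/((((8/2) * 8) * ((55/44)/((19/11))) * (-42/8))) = -18.57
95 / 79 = 1.20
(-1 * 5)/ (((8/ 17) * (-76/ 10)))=1.40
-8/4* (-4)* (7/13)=56/13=4.31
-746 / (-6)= 373 / 3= 124.33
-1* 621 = -621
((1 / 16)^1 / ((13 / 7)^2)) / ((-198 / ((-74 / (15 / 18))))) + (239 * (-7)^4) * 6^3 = 27650592891733 / 223080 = 123949224.01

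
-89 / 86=-1.03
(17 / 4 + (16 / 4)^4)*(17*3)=53091 / 4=13272.75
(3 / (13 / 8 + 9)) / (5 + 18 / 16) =192 / 4165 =0.05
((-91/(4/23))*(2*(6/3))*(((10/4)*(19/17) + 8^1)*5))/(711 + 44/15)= -57609825/364106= -158.22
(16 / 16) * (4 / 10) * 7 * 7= 98 / 5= 19.60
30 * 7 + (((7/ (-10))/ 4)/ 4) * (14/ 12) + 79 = 277391/ 960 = 288.95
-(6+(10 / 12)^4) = -8401 / 1296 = -6.48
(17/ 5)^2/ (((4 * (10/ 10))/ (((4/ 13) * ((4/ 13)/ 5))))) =1156/ 21125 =0.05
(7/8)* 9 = 63/8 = 7.88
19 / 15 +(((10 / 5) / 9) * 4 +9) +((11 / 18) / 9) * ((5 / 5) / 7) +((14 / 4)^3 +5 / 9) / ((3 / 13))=4521583 / 22680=199.36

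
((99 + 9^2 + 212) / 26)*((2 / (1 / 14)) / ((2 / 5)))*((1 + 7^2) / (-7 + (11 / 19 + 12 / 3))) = -6517000 / 299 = -21795.99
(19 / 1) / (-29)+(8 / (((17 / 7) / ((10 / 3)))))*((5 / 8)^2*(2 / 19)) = -11447 / 56202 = -0.20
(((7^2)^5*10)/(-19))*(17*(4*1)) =-192083169320/19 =-10109640490.53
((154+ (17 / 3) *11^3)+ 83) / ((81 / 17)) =396746 / 243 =1632.70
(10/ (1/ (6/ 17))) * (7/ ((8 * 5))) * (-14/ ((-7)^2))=-3/ 17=-0.18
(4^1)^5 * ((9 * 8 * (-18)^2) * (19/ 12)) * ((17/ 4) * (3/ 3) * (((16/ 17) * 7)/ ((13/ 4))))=4236115968/ 13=325855074.46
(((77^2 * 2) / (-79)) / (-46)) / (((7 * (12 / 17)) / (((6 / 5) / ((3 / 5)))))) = 14399 / 10902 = 1.32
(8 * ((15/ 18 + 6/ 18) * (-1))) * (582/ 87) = -5432/ 87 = -62.44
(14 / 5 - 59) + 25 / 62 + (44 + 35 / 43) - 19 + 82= 693389 / 13330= 52.02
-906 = -906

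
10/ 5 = 2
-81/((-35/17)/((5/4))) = 1377/28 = 49.18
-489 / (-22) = 489 / 22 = 22.23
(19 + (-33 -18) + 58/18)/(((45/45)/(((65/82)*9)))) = -205.30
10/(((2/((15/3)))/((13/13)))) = 25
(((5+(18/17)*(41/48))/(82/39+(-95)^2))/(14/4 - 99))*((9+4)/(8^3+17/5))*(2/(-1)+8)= -2035605/1963895757722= -0.00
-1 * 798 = -798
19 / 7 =2.71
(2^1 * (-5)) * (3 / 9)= -10 / 3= -3.33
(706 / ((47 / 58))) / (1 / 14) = 573272 / 47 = 12197.28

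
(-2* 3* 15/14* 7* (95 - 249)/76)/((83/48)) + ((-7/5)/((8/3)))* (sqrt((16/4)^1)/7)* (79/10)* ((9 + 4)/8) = 128197263/2523200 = 50.81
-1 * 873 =-873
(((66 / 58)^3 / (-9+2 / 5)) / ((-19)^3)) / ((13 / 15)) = 2695275 / 93511840409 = 0.00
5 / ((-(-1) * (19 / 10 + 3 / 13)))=650 / 277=2.35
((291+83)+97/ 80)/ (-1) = -30017/ 80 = -375.21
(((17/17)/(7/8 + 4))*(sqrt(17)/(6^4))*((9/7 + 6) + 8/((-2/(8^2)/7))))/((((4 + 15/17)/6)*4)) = -16337*sqrt(17)/188244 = -0.36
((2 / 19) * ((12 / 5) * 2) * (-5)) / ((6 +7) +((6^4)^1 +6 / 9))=-144 / 74651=-0.00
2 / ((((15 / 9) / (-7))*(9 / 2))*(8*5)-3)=-14 / 321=-0.04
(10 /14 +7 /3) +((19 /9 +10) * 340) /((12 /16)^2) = 4152448 /567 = 7323.54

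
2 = 2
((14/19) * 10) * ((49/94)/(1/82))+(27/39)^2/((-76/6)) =95054459/301834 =314.92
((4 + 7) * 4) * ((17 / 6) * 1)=374 / 3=124.67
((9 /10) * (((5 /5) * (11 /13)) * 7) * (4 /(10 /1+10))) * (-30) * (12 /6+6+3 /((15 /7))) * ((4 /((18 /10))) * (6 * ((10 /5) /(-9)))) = 57904 /65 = 890.83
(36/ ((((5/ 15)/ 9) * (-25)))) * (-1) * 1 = 972/ 25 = 38.88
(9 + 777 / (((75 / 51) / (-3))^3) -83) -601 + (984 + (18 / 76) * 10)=-1865889213 / 296875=-6285.10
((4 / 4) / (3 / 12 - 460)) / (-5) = 4 / 9195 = 0.00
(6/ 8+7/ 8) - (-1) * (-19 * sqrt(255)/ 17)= 13/ 8 - 19 * sqrt(255)/ 17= -16.22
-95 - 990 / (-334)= -15370 / 167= -92.04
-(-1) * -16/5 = -16/5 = -3.20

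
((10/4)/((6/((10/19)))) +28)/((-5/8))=-12868/285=-45.15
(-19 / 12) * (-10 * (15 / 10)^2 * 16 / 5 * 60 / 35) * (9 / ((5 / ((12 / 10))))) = 73872 / 175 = 422.13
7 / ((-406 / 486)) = -8.38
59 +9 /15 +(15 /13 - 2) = 58.75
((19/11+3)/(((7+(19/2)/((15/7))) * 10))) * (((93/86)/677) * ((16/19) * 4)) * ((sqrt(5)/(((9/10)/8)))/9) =4126720 * sqrt(5)/18781922313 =0.00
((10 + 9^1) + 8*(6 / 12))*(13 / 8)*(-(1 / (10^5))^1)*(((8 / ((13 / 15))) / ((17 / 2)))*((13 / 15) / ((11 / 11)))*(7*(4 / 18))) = -2093 / 3825000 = -0.00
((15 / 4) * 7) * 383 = 40215 / 4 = 10053.75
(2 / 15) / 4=1 / 30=0.03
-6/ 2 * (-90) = 270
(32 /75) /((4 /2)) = 0.21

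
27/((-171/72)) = -216/19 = -11.37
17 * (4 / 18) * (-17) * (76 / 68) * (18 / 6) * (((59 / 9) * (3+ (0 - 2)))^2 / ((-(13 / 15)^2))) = 56218150 / 4563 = 12320.44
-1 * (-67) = 67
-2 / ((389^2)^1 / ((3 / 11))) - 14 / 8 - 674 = -4499227317 / 6658124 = -675.75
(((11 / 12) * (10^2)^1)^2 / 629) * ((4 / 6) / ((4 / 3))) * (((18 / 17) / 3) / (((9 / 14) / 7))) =7411250 / 288711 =25.67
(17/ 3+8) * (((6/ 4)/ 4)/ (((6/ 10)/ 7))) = 1435/ 24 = 59.79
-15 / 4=-3.75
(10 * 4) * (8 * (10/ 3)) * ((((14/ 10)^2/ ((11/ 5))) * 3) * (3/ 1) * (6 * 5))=2822400/ 11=256581.82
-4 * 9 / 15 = -12 / 5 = -2.40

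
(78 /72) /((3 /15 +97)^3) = 1625 /1377495072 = 0.00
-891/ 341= -81/ 31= -2.61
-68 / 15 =-4.53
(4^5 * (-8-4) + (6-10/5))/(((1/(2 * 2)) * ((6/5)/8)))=-982720/3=-327573.33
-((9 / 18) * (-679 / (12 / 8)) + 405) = -536 / 3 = -178.67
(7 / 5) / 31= 7 / 155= 0.05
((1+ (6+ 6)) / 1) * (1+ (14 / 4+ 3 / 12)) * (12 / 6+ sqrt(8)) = 298.16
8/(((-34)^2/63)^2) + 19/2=795434/83521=9.52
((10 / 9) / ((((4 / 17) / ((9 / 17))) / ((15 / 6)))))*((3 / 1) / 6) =25 / 8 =3.12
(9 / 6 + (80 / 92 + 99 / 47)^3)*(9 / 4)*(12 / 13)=1900143412623 / 32843575466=57.85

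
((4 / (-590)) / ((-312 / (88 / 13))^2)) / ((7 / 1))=-242 / 530806185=-0.00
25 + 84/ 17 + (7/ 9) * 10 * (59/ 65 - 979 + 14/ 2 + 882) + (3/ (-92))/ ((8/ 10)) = -485313275/ 731952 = -663.04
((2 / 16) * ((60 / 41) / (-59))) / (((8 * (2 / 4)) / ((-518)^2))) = -1006215 / 4838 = -207.98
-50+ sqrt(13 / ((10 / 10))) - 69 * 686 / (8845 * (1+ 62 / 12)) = -16647254 / 327265+ sqrt(13) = -47.26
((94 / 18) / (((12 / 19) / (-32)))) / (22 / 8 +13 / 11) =-67.30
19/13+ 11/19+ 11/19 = 647/247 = 2.62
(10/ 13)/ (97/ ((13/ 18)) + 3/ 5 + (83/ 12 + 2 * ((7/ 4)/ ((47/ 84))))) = 28200/ 5428601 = 0.01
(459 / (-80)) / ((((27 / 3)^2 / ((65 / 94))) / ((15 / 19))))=-1105 / 28576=-0.04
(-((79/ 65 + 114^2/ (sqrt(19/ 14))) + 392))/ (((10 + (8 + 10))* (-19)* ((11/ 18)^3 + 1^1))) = 17.67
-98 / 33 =-2.97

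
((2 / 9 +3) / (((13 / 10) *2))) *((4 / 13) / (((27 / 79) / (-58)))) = -2657560 / 41067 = -64.71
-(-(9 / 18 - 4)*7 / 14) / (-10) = 7 / 40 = 0.18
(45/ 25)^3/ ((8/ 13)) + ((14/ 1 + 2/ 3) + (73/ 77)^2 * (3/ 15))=432640799/ 17787000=24.32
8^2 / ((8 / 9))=72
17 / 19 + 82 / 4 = 813 / 38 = 21.39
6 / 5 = 1.20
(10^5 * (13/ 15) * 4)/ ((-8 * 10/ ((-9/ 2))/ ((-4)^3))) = -1248000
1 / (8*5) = 1 / 40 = 0.02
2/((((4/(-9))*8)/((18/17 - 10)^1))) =171/34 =5.03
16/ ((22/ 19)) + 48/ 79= 12536/ 869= 14.43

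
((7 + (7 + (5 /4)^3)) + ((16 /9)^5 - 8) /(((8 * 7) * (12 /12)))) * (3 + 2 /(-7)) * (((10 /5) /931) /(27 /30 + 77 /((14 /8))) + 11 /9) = 280260428537225 /5238120581568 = 53.50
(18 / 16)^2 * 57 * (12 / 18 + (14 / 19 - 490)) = -1127925 / 32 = -35247.66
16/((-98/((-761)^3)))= 3525688648/49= 71952829.55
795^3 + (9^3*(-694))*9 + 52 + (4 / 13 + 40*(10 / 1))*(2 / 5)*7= 32364001401 / 65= 497907713.86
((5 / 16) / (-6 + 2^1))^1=-5 / 64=-0.08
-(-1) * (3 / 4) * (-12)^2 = 108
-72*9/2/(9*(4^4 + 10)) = -0.14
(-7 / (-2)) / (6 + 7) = 7 / 26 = 0.27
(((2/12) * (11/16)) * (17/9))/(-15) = -187/12960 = -0.01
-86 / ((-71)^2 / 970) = -16.55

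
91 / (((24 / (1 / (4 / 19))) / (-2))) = -1729 / 48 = -36.02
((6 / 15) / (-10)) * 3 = -3 / 25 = -0.12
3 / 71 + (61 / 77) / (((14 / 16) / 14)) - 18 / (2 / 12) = -520909 / 5467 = -95.28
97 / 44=2.20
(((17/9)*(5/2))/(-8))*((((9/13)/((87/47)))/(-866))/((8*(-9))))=-3995/1128321792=-0.00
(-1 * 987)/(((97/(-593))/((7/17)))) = 4097037/1649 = 2484.56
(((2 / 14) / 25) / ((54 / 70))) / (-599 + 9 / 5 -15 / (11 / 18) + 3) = -11 / 918837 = -0.00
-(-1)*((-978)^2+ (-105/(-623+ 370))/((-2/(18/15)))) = 241990389/253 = 956483.75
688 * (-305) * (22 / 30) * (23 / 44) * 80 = -19305280 / 3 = -6435093.33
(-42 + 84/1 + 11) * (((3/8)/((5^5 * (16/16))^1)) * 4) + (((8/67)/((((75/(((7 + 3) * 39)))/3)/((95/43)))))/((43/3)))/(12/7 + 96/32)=0.09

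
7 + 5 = 12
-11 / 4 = -2.75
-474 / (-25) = 474 / 25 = 18.96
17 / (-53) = -17 / 53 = -0.32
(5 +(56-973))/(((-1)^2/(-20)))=18240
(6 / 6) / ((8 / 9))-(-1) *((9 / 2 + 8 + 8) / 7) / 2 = 145 / 56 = 2.59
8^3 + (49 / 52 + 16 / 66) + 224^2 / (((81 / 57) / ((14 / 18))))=3888520001 / 138996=27975.77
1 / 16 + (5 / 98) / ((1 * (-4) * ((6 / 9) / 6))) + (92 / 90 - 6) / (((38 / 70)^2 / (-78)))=1118629517 / 849072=1317.47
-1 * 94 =-94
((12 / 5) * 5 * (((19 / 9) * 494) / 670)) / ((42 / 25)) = 46930 / 4221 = 11.12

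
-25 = -25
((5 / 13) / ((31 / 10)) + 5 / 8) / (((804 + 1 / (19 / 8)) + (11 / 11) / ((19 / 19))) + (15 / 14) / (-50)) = 0.00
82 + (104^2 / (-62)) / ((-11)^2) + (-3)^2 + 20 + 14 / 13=5394903 / 48763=110.64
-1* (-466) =466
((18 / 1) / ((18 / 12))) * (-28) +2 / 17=-5710 / 17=-335.88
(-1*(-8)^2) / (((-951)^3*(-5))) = -64 / 4300426755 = -0.00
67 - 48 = 19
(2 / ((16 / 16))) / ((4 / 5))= 5 / 2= 2.50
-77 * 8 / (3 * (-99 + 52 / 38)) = 1672 / 795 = 2.10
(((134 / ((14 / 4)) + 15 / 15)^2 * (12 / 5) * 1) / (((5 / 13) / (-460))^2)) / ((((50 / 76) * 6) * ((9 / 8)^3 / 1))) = 33674510172160 / 35721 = 942709055.52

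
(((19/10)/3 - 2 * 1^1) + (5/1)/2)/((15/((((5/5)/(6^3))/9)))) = 17/437400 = 0.00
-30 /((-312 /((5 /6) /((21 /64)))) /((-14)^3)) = -78400 /117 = -670.09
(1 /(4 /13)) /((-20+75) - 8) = 13 /188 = 0.07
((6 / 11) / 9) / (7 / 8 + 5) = 16 / 1551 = 0.01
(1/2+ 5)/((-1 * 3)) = -11/6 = -1.83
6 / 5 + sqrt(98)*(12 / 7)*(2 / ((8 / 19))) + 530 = 57*sqrt(2) + 2656 / 5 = 611.81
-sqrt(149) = -12.21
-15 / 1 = -15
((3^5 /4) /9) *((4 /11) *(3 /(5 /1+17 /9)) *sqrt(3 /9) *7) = 1701 *sqrt(3) /682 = 4.32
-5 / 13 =-0.38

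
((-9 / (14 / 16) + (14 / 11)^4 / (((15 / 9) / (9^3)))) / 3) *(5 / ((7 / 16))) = 3108478848 / 717409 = 4332.92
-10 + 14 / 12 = -53 / 6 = -8.83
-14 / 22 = -7 / 11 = -0.64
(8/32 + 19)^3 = 456533/64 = 7133.33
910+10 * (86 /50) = 927.20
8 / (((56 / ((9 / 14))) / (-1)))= -0.09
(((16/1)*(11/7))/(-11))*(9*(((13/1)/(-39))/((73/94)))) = 4512/511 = 8.83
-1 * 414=-414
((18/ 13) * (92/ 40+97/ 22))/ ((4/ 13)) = 3321/ 110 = 30.19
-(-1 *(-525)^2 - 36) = 275661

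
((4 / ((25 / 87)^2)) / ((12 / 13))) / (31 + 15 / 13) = 1.63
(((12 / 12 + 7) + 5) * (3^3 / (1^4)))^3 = 43243551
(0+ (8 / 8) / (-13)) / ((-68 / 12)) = 3 / 221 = 0.01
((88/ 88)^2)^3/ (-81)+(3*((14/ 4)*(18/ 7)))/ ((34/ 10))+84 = 126586/ 1377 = 91.93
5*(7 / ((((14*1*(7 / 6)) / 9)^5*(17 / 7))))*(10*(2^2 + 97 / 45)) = 4416274710 / 98001617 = 45.06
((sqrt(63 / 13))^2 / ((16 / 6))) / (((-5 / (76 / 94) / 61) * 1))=-219051 / 12220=-17.93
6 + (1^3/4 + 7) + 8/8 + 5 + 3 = 89/4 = 22.25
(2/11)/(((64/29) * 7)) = 29/2464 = 0.01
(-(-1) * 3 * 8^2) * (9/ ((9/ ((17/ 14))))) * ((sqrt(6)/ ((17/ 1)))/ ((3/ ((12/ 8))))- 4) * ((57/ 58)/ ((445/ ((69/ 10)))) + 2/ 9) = -300068768/ 1355025 + 2206388 * sqrt(6)/ 1355025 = -217.46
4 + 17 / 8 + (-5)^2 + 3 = 34.12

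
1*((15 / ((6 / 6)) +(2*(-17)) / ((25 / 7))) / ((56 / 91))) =1781 / 200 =8.90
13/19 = 0.68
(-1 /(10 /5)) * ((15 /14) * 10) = -75 /14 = -5.36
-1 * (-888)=888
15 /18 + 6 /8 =1.58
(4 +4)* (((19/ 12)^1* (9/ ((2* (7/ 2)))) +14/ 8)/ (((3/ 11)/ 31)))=72292/ 21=3442.48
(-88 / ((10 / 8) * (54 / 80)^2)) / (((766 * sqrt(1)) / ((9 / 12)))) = -14080 / 93069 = -0.15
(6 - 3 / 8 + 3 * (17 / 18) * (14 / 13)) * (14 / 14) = 2707 / 312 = 8.68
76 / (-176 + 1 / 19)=-1444 / 3343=-0.43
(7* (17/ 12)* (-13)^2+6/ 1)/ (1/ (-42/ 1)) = -70640.50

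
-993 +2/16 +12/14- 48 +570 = -26321/56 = -470.02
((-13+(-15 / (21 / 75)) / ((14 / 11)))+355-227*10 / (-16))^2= 29990966041 / 153664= 195172.36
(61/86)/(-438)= -61/37668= -0.00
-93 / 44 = -2.11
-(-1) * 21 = 21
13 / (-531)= -13 / 531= -0.02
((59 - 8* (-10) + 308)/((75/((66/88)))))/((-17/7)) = -3129/1700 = -1.84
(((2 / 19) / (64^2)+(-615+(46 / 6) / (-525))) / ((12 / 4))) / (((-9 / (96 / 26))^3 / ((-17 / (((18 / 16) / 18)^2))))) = -25236263377408 / 409643325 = -61605.45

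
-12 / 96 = -1 / 8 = -0.12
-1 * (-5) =5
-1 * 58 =-58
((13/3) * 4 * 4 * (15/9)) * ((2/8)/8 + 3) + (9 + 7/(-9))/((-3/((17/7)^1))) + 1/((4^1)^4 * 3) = 16625855/48384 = 343.62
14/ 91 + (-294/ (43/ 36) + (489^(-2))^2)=-7862435311252787/ 31962978626319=-245.99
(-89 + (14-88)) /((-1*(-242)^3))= -163 /14172488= -0.00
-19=-19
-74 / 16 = -37 / 8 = -4.62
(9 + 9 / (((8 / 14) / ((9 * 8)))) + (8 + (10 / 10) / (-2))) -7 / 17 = 1150.09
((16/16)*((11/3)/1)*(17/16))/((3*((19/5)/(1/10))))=187/5472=0.03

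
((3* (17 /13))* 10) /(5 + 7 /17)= 4335 /598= 7.25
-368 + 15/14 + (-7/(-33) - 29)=-182821/462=-395.72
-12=-12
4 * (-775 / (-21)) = 3100 / 21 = 147.62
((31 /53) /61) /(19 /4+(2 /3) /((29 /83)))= 10788 /7490861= 0.00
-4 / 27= -0.15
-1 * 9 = -9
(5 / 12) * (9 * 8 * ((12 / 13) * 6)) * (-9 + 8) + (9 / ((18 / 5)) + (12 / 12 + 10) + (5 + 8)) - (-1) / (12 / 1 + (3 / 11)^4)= -49065469 / 351546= -139.57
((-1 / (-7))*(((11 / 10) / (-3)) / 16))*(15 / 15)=-11 / 3360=-0.00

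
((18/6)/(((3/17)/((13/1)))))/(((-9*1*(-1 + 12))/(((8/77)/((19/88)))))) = -14144/13167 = -1.07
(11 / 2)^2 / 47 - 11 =-1947 / 188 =-10.36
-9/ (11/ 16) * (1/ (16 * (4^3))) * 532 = -1197/ 176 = -6.80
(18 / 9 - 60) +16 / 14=-398 / 7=-56.86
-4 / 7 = -0.57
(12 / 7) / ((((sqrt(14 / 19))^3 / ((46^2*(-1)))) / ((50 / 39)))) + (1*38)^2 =-5908.63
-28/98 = -2/7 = -0.29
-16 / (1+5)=-8 / 3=-2.67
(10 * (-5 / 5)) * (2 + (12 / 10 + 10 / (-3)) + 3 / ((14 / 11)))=-467 / 21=-22.24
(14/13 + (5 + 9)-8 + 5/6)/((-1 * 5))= -617/390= -1.58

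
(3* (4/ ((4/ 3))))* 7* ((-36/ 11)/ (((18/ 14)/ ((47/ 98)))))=-846/ 11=-76.91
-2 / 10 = -1 / 5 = -0.20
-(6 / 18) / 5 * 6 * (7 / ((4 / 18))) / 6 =-21 / 10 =-2.10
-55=-55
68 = 68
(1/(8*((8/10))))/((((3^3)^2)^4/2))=5/4518872583696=0.00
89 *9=801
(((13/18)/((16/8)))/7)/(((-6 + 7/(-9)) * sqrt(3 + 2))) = -13 * sqrt(5)/8540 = -0.00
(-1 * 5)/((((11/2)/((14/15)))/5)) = -140/33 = -4.24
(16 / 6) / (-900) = -2 / 675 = -0.00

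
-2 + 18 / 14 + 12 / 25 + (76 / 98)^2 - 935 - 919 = -111264313 / 60025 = -1853.63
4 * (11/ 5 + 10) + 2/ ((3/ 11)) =842/ 15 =56.13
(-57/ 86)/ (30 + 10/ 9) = -0.02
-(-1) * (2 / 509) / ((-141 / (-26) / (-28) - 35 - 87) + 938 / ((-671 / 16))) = -976976 / 35943529239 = -0.00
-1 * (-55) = 55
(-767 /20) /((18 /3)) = -767 /120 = -6.39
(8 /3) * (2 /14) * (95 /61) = 760 /1281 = 0.59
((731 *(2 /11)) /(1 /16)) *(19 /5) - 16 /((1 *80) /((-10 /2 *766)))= 486578 /55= 8846.87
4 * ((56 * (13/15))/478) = 1456/3585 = 0.41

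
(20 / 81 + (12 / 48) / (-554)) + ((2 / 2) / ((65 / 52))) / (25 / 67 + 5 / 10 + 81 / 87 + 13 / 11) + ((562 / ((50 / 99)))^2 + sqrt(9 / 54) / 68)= sqrt(6) / 408 + 17730516105443455009 / 14319181215000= 1238235.34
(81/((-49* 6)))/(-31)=27/3038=0.01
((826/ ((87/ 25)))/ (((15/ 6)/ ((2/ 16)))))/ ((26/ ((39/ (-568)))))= -2065/ 65888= -0.03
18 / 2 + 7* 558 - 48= 3867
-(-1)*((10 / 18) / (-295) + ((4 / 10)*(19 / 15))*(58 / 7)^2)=22625039 / 650475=34.78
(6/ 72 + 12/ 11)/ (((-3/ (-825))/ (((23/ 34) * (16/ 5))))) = 35650/ 51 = 699.02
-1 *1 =-1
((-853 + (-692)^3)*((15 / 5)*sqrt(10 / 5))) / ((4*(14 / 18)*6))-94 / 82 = -2982372669*sqrt(2) / 56-47 / 41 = -75316284.66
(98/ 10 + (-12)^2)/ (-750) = -0.21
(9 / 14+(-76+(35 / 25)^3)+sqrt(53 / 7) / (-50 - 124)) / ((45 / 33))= -1397803 / 26250 - 11 * sqrt(371) / 18270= -53.26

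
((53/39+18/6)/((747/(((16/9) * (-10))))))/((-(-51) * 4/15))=-2000/262197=-0.01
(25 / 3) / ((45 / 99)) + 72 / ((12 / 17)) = 361 / 3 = 120.33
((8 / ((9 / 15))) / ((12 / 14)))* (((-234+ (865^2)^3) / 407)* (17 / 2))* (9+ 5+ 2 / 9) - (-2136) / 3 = 63804832930371807829624 / 32967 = 1935415200969812473.98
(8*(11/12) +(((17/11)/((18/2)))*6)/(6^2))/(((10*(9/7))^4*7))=1499939/38972340000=0.00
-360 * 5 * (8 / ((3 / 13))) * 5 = -312000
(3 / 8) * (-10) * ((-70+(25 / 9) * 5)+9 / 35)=8797 / 42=209.45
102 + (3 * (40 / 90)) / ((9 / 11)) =2798 / 27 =103.63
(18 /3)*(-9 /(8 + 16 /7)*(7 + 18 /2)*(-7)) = 588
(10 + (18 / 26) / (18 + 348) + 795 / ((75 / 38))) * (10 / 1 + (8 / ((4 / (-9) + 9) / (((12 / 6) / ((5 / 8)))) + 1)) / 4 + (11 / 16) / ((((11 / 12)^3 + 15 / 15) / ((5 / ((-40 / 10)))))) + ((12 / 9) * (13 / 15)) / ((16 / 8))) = 36747037025201 / 8368965150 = 4390.87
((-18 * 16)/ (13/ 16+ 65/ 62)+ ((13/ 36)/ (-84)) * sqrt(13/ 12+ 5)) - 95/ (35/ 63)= -300681/ 923 - 13 * sqrt(219)/ 18144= -325.78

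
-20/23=-0.87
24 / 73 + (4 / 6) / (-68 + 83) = 0.37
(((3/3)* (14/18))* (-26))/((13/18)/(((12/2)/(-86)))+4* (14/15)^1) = 5460/1787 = 3.06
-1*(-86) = 86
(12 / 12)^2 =1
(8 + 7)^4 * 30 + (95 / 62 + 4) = 94162843 / 62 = 1518755.53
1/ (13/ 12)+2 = 38/ 13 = 2.92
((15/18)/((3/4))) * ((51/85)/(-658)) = -1/987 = -0.00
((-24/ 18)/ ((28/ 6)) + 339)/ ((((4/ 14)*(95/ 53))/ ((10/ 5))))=125663/ 95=1322.77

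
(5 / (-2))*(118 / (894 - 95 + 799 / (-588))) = -173460 / 469013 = -0.37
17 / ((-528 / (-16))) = 17 / 33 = 0.52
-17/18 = -0.94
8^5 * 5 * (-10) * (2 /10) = -327680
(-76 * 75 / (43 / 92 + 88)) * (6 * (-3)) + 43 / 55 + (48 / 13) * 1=2258354887 / 1939795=1164.22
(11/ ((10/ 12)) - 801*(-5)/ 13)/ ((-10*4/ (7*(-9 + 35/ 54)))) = 21975877/ 46800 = 469.57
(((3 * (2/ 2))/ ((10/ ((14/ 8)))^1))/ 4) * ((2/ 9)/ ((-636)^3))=-7/ 61742269440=-0.00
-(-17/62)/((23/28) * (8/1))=119/2852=0.04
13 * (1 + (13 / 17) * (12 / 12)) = 390 / 17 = 22.94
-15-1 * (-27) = 12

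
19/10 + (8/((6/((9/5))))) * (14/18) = 113/30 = 3.77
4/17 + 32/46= 0.93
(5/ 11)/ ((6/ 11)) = 5/ 6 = 0.83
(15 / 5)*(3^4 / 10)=243 / 10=24.30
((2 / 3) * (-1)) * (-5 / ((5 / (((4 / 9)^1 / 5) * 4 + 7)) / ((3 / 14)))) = 331 / 315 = 1.05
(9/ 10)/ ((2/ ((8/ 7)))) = 18/ 35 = 0.51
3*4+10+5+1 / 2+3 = 61 / 2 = 30.50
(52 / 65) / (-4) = -1 / 5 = -0.20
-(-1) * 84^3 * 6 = 3556224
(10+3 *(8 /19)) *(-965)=-206510 /19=-10868.95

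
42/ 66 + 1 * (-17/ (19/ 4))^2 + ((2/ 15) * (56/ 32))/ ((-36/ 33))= 18914993/ 1429560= 13.23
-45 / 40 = -9 / 8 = -1.12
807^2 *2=1302498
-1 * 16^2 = -256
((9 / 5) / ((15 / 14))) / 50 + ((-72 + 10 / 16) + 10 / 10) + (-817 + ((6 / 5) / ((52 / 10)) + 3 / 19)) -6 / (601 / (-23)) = -658156934029 / 742235000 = -886.72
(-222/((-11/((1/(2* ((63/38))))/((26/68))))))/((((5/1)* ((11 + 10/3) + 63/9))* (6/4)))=11951/120120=0.10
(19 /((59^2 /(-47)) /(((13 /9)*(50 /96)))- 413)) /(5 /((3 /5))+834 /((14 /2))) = -0.00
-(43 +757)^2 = -640000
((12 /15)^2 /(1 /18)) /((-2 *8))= -18 /25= -0.72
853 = 853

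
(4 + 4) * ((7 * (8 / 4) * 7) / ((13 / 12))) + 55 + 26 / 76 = 384843 / 494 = 779.03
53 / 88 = 0.60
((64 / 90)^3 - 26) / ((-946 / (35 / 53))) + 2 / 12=168649549 / 913765050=0.18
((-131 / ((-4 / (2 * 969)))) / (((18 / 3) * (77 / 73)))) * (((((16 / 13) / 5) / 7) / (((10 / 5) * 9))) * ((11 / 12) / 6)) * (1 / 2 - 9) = -52510433 / 2063880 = -25.44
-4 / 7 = -0.57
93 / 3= 31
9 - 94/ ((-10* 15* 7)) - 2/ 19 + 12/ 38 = 92768/ 9975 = 9.30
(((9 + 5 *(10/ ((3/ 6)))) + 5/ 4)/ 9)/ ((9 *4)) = 49/ 144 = 0.34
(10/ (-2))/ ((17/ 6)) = -30/ 17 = -1.76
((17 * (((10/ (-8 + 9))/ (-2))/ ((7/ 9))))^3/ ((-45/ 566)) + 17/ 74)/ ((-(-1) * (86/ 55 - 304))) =-22918312567205/ 422204188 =-54282.53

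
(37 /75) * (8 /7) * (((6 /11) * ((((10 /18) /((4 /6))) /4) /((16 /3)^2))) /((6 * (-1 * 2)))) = -37 /197120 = -0.00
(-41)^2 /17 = 1681 /17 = 98.88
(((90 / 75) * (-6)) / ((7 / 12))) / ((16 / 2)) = -54 / 35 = -1.54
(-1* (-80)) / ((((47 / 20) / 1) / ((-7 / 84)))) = -400 / 141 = -2.84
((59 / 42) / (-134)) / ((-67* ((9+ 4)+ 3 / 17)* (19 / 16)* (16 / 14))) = 0.00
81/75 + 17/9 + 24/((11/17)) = 99148/2475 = 40.06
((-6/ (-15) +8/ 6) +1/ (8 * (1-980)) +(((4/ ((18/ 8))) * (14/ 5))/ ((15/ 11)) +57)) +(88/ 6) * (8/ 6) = 433179413/ 5286600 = 81.94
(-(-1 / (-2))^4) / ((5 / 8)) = -1 / 10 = -0.10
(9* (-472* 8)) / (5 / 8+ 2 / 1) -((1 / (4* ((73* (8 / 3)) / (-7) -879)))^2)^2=-3050876743116559717156311 / 235656528092071835392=-12946.29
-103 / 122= -0.84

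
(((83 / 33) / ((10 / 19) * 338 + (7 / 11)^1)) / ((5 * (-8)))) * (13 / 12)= -20501 / 53730720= -0.00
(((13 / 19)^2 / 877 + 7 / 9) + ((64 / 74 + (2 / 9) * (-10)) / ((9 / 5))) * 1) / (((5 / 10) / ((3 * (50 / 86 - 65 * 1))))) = -127336235200 / 13600057329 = -9.36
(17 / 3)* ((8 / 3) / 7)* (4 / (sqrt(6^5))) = 0.10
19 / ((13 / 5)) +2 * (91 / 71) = 9111 / 923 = 9.87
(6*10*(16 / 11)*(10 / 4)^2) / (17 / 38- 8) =-228000 / 3157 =-72.22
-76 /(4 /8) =-152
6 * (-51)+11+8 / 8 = -294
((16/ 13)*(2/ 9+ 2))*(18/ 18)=320/ 117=2.74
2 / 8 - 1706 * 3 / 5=-20467 / 20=-1023.35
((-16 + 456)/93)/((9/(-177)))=-25960/279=-93.05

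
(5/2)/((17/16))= 40/17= 2.35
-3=-3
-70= -70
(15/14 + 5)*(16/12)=170/21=8.10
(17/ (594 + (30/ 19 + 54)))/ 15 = 0.00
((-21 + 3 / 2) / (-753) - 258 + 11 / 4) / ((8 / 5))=-1281225 / 8032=-159.52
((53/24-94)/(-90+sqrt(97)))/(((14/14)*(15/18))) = 2203*sqrt(97)/160060+19827/16006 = 1.37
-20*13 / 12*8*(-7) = 3640 / 3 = 1213.33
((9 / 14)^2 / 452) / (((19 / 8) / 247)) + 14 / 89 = 248753 / 985586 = 0.25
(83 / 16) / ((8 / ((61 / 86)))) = 5063 / 11008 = 0.46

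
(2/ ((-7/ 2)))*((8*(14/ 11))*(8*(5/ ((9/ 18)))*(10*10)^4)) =-512000000000/ 11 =-46545454545.45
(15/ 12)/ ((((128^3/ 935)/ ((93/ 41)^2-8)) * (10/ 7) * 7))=-4487065/ 28202500096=-0.00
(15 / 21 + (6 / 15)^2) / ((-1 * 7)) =-153 / 1225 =-0.12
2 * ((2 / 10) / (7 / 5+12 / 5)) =2 / 19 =0.11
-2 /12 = -1 /6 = -0.17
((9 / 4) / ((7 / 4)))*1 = 9 / 7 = 1.29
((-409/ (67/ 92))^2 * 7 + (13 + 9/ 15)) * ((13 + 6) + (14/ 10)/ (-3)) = 40919179.55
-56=-56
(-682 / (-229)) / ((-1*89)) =-682 / 20381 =-0.03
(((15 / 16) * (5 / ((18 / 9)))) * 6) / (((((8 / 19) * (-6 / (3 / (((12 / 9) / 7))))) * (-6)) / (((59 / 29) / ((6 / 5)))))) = 2942625 / 118784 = 24.77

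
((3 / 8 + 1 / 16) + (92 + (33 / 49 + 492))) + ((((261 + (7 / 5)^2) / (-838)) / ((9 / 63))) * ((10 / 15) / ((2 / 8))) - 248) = 8161157927 / 24637200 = 331.25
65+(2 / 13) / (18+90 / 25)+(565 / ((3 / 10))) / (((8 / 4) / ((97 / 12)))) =7676.81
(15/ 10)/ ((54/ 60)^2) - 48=-1246/ 27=-46.15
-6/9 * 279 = -186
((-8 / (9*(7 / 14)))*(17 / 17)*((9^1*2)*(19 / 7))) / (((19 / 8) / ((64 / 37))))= -16384 / 259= -63.26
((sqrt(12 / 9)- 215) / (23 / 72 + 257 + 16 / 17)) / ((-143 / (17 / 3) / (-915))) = -1364484600 / 45203873 + 4230960 * sqrt(3) / 45203873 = -30.02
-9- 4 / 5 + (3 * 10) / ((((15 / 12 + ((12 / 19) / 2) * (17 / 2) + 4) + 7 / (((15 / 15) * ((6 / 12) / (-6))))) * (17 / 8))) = -1635591 / 163795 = -9.99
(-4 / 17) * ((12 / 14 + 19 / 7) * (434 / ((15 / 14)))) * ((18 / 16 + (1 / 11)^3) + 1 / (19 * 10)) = -165511542 / 429913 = -384.99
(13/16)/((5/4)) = 13/20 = 0.65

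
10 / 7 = 1.43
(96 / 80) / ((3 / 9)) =18 / 5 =3.60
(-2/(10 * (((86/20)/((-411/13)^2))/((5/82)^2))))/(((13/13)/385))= -1625864625/24431654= -66.55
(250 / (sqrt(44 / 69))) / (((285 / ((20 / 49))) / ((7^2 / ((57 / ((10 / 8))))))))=625 * sqrt(759) / 35739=0.48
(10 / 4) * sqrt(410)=50.62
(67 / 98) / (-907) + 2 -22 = -1777787 / 88886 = -20.00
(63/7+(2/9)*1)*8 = 664/9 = 73.78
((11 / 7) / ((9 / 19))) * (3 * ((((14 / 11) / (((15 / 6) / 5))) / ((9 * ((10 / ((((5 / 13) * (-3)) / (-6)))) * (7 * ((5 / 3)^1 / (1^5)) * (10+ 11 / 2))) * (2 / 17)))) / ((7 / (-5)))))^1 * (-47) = 15181 / 177723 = 0.09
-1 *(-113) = 113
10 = 10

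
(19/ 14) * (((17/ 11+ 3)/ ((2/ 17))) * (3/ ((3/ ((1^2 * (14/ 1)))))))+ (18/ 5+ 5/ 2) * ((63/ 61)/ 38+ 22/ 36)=6940744/ 9405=737.98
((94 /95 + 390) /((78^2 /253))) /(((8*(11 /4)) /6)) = 213578 /48165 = 4.43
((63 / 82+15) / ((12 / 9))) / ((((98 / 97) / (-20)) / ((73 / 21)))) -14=-46566193 / 56252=-827.81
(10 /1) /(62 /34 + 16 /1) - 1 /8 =1057 /2424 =0.44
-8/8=-1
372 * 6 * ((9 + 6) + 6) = 46872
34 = 34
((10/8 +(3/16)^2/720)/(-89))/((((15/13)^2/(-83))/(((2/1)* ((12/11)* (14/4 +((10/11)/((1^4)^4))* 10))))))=24.05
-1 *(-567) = 567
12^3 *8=13824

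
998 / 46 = 499 / 23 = 21.70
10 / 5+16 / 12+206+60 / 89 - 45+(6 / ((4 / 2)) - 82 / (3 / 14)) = -57314 / 267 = -214.66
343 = 343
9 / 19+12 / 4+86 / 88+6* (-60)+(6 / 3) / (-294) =-43694969 / 122892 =-355.56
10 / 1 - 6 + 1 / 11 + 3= 78 / 11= 7.09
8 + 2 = 10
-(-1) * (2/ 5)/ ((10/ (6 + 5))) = 11/ 25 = 0.44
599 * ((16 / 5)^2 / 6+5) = 301297 / 75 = 4017.29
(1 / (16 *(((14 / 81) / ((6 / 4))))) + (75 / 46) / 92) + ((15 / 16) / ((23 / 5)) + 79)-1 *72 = 1839991 / 236992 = 7.76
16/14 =8/7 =1.14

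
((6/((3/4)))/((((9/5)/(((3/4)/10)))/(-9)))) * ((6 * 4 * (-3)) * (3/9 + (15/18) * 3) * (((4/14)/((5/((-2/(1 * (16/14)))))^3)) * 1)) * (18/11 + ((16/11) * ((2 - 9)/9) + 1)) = -124117/11000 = -11.28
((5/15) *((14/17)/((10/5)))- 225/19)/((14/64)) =-362944/6783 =-53.51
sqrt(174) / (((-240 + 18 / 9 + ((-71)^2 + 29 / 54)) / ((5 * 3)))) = 810 * sqrt(174) / 259391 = 0.04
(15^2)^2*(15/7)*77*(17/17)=8353125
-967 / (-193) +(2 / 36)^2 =313501 / 62532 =5.01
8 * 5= 40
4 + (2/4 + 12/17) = 177/34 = 5.21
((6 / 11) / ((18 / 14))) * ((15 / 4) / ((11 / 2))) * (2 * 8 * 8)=4480 / 121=37.02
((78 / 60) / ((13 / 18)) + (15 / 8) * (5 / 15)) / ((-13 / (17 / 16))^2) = 28033 / 1730560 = 0.02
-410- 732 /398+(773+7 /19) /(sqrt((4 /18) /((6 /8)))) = -81956 /199+22041 * sqrt(6) /38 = 1008.93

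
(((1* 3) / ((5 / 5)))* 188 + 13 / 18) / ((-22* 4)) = -10165 / 1584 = -6.42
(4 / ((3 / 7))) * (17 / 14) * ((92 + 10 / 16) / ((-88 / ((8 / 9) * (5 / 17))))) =-1235 / 396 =-3.12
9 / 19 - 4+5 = 28 / 19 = 1.47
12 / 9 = 4 / 3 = 1.33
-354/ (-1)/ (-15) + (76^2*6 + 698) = 176652/ 5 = 35330.40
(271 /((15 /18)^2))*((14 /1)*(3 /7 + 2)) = 331704 /25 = 13268.16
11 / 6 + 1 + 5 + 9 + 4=125 / 6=20.83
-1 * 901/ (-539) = 901/ 539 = 1.67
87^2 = 7569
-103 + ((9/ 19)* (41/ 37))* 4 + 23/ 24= -1686223/ 16872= -99.94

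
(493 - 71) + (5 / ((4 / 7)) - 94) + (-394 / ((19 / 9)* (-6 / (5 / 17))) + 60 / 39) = 347.44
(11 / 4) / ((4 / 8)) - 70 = -129 / 2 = -64.50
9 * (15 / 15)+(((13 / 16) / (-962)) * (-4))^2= 9.00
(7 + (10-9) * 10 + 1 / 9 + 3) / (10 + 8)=181 / 162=1.12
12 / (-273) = -4 / 91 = -0.04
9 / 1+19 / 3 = 46 / 3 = 15.33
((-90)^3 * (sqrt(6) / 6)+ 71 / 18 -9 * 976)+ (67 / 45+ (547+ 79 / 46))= -305842.85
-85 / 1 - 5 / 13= -1110 / 13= -85.38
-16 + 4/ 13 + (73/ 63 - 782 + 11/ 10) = -6514601/ 8190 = -795.43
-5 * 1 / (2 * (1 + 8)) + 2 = 31 / 18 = 1.72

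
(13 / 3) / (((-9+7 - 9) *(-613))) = 13 / 20229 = 0.00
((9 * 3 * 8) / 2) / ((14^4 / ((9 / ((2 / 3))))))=729 / 19208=0.04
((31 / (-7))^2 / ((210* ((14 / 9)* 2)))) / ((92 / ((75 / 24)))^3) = 9009375 / 7658004021248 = 0.00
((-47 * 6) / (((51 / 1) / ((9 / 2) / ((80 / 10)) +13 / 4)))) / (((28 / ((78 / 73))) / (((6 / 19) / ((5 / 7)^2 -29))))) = 2348073 / 263330272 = 0.01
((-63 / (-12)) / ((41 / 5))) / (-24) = -35 / 1312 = -0.03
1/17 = 0.06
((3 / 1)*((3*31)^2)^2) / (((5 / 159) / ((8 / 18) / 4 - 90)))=-3207422603277 / 5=-641484520655.40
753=753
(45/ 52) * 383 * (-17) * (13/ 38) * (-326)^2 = -7784584155/ 38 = -204857477.76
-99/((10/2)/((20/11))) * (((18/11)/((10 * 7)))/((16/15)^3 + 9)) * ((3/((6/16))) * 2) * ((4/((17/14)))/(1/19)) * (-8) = 4255027200/6446077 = 660.10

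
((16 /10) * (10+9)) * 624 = 94848 /5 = 18969.60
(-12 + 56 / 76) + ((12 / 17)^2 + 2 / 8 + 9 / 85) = -1143117 / 109820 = -10.41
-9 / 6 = -3 / 2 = -1.50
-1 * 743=-743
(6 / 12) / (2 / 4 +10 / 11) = 11 / 31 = 0.35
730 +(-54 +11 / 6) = 4067 / 6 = 677.83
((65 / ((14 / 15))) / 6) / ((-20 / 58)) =-1885 / 56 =-33.66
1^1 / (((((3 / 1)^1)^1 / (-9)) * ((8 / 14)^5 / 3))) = -151263 / 1024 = -147.72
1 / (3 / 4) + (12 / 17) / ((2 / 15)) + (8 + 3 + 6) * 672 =582962 / 51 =11430.63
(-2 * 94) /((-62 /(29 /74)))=1363 /1147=1.19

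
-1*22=-22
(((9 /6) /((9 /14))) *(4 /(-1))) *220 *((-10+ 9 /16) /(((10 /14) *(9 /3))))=81389 /9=9043.22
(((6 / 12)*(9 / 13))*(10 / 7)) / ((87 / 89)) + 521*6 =8250849 / 2639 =3126.51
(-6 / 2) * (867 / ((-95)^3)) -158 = -135462649 / 857375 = -158.00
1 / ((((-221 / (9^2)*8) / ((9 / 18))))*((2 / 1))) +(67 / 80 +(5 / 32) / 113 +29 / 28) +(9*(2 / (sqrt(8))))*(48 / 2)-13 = -155747603 / 13984880 +108*sqrt(2) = 141.60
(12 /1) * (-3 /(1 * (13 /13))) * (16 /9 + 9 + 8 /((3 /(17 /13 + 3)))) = -10420 /13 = -801.54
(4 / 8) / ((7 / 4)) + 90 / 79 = 788 / 553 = 1.42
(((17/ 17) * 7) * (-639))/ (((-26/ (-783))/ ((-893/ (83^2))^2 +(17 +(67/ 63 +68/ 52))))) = -20946869052601914/ 8020456249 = -2611680.48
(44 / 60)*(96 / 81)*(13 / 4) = 1144 / 405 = 2.82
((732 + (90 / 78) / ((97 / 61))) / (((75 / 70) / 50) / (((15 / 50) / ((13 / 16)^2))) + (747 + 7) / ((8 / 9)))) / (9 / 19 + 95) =1850542848 / 204545280407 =0.01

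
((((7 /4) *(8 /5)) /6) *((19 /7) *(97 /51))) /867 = 1843 /663255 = 0.00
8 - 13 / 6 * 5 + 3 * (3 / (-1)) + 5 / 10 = -34 / 3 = -11.33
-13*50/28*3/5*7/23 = -195/46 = -4.24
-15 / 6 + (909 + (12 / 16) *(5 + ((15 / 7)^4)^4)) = 4956556541835647279 / 33232930569601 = 149145.94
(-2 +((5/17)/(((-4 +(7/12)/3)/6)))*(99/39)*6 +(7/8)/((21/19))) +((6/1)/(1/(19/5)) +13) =100019027/3633240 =27.53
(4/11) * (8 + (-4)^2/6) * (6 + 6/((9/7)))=4096/99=41.37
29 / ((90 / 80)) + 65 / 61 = 26.84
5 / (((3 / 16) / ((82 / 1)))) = 2186.67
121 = 121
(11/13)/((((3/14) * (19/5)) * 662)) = 385/245271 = 0.00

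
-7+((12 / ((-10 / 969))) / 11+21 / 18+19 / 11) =-36239 / 330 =-109.82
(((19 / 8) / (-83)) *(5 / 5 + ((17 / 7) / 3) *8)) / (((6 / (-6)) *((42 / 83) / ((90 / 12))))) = 14915 / 4704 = 3.17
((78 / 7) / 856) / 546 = 1 / 41944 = 0.00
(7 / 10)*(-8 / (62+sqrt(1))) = -4 / 45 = -0.09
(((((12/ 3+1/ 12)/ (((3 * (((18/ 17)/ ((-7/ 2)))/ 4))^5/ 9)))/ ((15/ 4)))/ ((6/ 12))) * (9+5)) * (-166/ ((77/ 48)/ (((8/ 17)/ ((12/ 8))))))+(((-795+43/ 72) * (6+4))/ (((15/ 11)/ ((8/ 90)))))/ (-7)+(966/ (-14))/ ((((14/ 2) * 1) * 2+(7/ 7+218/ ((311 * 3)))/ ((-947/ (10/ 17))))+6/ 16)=4039031745157780019297707/ 272625665502997125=14815302.65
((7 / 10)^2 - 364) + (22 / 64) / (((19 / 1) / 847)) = -5292427 / 15200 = -348.19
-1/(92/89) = -89/92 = -0.97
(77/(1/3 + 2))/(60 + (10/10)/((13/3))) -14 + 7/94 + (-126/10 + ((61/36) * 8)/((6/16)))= 3742849/368010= 10.17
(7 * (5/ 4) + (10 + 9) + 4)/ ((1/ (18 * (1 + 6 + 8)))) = 17145/ 2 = 8572.50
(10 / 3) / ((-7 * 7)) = -0.07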